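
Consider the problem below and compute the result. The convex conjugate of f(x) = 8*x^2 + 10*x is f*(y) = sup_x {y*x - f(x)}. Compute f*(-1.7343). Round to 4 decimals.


f*(y) = sup_x {y*x - a*x^2 - b*x} = sup_x {(y-b)*x - a*x^2}
FOC: (y - b) - 2a*x = 0 => x* = (y - b)/(2a)
x* = (-1.7343 - 10)/(2*8) = -0.7334
f*(-1.7343) = (y-b)^2/(4a) = (-1.7343 - 10)^2/(4*8)
= 137.6938/32 = 4.3029


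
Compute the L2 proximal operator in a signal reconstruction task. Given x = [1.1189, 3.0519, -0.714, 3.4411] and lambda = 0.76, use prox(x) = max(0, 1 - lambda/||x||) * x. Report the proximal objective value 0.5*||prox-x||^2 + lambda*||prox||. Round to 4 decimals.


Step 1: Compute ||x||.
||x|| = 4.7872
Step 2: Compute scaling factor.
scale = max(0, 1 - 0.76/4.7872) = 0.8412
Step 3: prox(x) = [0.9413, 2.5674, -0.6006, 2.8948]
||prox(x)|| = 4.0272
Step 4: Proximal objective.
0.5*||prox-x||^2 = 0.2888
lambda*||prox|| = 3.0607
Total = 3.3494


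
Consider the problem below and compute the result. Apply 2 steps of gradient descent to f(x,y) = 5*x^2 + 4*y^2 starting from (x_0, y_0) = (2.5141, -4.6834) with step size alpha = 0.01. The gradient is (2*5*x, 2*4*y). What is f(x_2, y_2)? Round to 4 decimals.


Gradient descent on f(x,y) = 5*x^2 + 4*y^2.
Starting point: (2.5141, -4.6834), alpha = 0.01
Step 1: grad_x = 2*5*2.5141 = 25.141, grad_y = 2*4*-4.6834 = -37.4672
  x_1 = 2.5141 - 0.01*25.141 = 2.2627
  y_1 = -4.6834 - 0.01*-37.4672 = -4.3087
Step 2: grad_x = 2*5*2.2627 = 22.6269, grad_y = 2*4*-4.3087 = -34.4698
  x_2 = 2.2627 - 0.01*22.6269 = 2.0364
  y_2 = -4.3087 - 0.01*-34.4698 = -3.964
f(2.0364, -3.964) = 5*2.0364^2 + 4*(-3.964)^2 = 83.5892


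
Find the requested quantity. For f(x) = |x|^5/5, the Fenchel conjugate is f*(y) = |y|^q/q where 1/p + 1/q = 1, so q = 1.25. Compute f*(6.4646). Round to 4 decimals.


The conjugate exponent q satisfies 1/p + 1/q = 1.
p = 5, so q = 5/(5 - 1) = 1.25
|y|^q = 6.4646^1.25 = 10.3081
f*(6.4646) = 10.3081 / 1.25 = 8.2465


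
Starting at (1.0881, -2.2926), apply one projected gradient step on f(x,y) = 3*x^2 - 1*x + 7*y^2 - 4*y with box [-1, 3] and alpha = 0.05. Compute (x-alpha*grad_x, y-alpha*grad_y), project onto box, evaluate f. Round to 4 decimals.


Step 1: Compute gradient at (1.0881, -2.2926).
grad_x = 2*3*1.0881 - 1 = 5.5286
grad_y = 2*7*-2.2926 - 4 = -36.0964
Step 2: Gradient step.
x_raw = 1.0881 - 0.05*5.5286 = 0.8117
y_raw = -2.2926 - 0.05*-36.0964 = -0.4878
Step 3: Project onto [-1, 3].
x_proj = clip(0.8117) = 0.8117
y_proj = clip(-0.4878) = -0.4878
Step 4: Evaluate f.
f(0.8117, -0.4878) = 4.7814


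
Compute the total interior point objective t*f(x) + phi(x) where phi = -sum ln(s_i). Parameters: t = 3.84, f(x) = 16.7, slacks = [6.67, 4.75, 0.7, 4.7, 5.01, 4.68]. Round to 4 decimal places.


Step 1: Compute log-barrier.
ln values: [1.8976, 1.5581, -0.3567, 1.5476, 1.6114, 1.5433]
phi = -(1.8976 + 1.5581 - 0.3567 + 1.5476 + 1.6114 + 1.5433) = -7.8014
Step 2: Compute augmented objective.
t*f(x) = 3.84*16.7 = 64.128
Total = 64.128 - 7.8014 = 56.3266


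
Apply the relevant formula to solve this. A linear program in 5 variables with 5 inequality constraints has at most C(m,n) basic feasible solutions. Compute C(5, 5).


Each vertex corresponds to some choice of n active constraints out of m, so the number of vertices is at most C(m, n) = m! / (n!(m-n)!).
m = 5, n = 5
Numerator: 5 * 4 * 3 * 2 * 1
Denominator: 5! = 120
C(5, 5) = 1


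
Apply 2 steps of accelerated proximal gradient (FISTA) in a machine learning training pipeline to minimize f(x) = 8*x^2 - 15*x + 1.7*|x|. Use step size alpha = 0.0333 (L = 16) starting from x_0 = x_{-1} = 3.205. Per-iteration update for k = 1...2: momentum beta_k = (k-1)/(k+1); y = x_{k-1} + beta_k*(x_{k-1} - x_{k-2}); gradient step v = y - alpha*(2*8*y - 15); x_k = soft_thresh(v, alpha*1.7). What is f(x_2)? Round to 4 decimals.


FISTA on f(x) = 8*x^2 - 15*x + 1.7*|x|
L = 16, alpha = 0.0333
Iteration 1: beta = 0.0, y = 3.205 + 0.0*(3.205 - 3.205) = 3.205
  grad(y) = 36.28, v = y - alpha*grad = 1.9969
  prox(v) = soft_thresh(1.9969, 0.0566) = 1.9403
Iteration 2: beta = 0.3333, y = 1.9403 + 0.3333*(1.9403 - 3.205) = 1.5187
  grad(y) = 9.299, v = y - alpha*grad = 1.209
  prox(v) = soft_thresh(1.209, 0.0566) = 1.1524
f(x_2) = 8*1.1524^2 - 15*1.1524 + 1.7*|1.1524| = -4.7026


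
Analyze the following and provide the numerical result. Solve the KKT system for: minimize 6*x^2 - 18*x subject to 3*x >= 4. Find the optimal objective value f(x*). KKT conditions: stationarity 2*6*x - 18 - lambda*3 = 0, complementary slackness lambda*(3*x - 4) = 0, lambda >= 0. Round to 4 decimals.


Step 1: Try lambda = 0 (constraint inactive).
Stationarity: 2*6*x - 18 = 0
x* = 18/(2*6) = 1.5
Check constraint: 3*1.5 = 4.5 >= 4 -- satisfied.
Step 2: Compute optimal value.
f(x*) = 6*1.5^2 - 18*1.5 = -13.5


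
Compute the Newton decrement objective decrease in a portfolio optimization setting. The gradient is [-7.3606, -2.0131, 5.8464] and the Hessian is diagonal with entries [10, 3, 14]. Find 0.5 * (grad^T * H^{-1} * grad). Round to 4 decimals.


Step 1: H is diagonal, so H^(-1) * g = [-0.7361, -0.671, 0.4176].
Step 2: g^T H^(-1) g = sum_i g_i^2 / H_ii
  = (-7.3606)^2/10 + (-2.0131)^2/3 + (5.8464)^2/14
  = 5.4178 + 1.3509 + 2.4415 = 9.2102
Step 3: Objective decrease = 0.5 * g^T H^(-1) g = 4.6051


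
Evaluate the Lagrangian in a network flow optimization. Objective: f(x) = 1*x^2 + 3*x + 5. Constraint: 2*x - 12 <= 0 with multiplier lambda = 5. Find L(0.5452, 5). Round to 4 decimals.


Step 1: Evaluate f(x).
f(0.5452) = 1*0.5452^2 + 3*0.5452 + 5 = 6.9328
Step 2: Evaluate g(x).
g(0.5452) = 2*0.5452 - 12 = -10.9096
Step 3: Compute Lagrangian.
L = 6.9328 + 5*-10.9096 = -47.6152


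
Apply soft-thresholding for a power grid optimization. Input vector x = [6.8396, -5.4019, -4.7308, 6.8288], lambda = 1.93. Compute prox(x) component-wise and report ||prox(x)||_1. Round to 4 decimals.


Soft-thresholding with lambda = 1.93:
prox(6.8396) = sign(6.8396)*max(|6.8396| - 1.93, 0) = 4.9096
prox(-5.4019) = sign(-5.4019)*max(|-5.4019| - 1.93, 0) = -3.4719
prox(-4.7308) = sign(-4.7308)*max(|-4.7308| - 1.93, 0) = -2.8008
prox(6.8288) = sign(6.8288)*max(|6.8288| - 1.93, 0) = 4.8988
prox(x) = [4.9096, -3.4719, -2.8008, 4.8988]
||prox(x)||_1 = 4.9096 + 3.4719 + 2.8008 + 4.8988 = 16.0811


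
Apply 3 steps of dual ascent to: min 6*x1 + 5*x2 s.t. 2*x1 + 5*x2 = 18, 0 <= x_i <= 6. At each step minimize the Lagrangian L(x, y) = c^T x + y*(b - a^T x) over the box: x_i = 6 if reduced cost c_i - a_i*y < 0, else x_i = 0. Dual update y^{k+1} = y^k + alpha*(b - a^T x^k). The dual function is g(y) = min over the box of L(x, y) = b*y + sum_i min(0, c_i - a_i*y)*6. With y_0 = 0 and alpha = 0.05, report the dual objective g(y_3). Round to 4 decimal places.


Dual ascent for LP: min 6*x1 + 5*x2, 2*x1 + 5*x2 = 18, 0 <= x_i <= 6
Step 1: y^k = 0.0, reduced costs: (6.0, 5.0)
  x^k = (0.0, 0.0), subgradient = b - a^T x = 18.0
  y^{k+1} = 0.0 + 0.05*18.0 = 0.9
Step 2: y^k = 0.9, reduced costs: (4.2, 0.5)
  x^k = (0.0, 0.0), subgradient = b - a^T x = 18.0
  y^{k+1} = 0.9 + 0.05*18.0 = 1.8
Step 3: y^k = 1.8, reduced costs: (2.4, -4.0)
  x^k = (0.0, 6.0), subgradient = b - a^T x = -12.0
  y^{k+1} = 1.8 + 0.05*-12.0 = 1.2
Dual objective at y_3 = 1.2: reduced costs (3.6, -1.0), box minimizer x = (0.0, 6.0)
g(y_3) = b*y + (c1 - a1*y)*x1 + (c2 - a2*y)*x2 = 18*1.2 + 3.6*0.0 + (-1.0)*6.0 = 21.6 + 0.0 - 6.0 = 15.6


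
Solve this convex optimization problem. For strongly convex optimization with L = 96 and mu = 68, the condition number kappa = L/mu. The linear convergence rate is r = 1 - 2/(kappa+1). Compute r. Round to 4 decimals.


Step 1: Compute the condition number.
kappa = L/mu = 96/68 = 1.4118
Step 2: Compute the convergence rate.
r = 1 - 2/(kappa + 1) = 1 - 2*mu/(L + mu) = (L - mu)/(L + mu) = 28/164 = 0.1707


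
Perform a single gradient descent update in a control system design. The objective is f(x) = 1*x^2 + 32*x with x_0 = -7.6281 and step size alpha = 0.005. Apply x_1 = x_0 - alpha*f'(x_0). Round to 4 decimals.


We compute the gradient at x_0 and apply the update.
f'(x) = 2*x + 32
f'(-7.6281) = 2*-7.6281 + 32 = 16.7438
x_1 = -7.6281 - 0.005*16.7438 = -7.7118


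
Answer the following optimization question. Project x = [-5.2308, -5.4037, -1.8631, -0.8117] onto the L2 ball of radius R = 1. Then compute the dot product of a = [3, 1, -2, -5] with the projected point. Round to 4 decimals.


Step 1: Compute ||x|| (intermediates to 6 decimals).
||x|| = sqrt((-5.2308)^2 + (-5.4037)^2 + (-1.8631)^2 + (-0.8117)^2) = 7.790458
Step 2: Project.
Since ||x|| > R, scale = R/||x|| = 1/7.790458 = 0.128362, proj(x) = scale * x
proj(x) = [-0.671436, -0.69363, -0.239151, -0.104191]
Step 3: Dot product.
a^T * proj(x) = 3*(-0.671436) + 1*(-0.69363) - 2*(-0.239151) - 5*(-0.104191) = -1.7087


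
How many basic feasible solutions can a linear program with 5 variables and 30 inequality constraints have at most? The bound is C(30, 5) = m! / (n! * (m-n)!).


Each vertex corresponds to some choice of n active constraints out of m, so the number of vertices is at most C(m, n) = m! / (n!(m-n)!).
m = 30, n = 5
Numerator: 30 * 29 * 28 * 27 * 26
Denominator: 5! = 120
C(30, 5) = 142506


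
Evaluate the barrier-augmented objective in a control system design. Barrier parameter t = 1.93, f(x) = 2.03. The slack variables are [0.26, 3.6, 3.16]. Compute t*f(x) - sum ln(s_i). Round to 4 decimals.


Step 1: Compute log-barrier.
ln values: [-1.3471, 1.2809, 1.1506]
phi = -(-1.3471 + 1.2809 + 1.1506) = -1.0844
Step 2: Compute augmented objective.
t*f(x) = 1.93*2.03 = 3.9179
Total = 3.9179 - 1.0844 = 2.8335


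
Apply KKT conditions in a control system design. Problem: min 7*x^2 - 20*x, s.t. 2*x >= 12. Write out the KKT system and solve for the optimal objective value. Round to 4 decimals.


Step 1: Try lambda = 0 (constraint inactive).
x_unc = 20/(2*7) = 1.4286
Check: 2*1.4286 = 2.8572 < 12 -- violated!
Step 2: Constraint must be active: 2*x = 12
x* = 12/2 = 6.0
lambda = (2*7*6.0 - 20)/2 = 32.0
Step 3: Compute optimal value.
f(x*) = 7*6.0^2 - 20*6.0 = 132.0


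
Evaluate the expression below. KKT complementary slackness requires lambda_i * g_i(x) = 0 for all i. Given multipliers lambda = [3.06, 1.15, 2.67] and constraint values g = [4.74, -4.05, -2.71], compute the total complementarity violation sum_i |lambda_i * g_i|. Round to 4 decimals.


KKT complementary slackness check:
lambda_1 * g_1 = 3.06 * 4.74 = 14.5044
lambda_2 * g_2 = 1.15 * -4.05 = -4.6575
lambda_3 * g_3 = 2.67 * -2.71 = -7.2357
Total violation = 14.5044 + 4.6575 + 7.2357 = 26.3976


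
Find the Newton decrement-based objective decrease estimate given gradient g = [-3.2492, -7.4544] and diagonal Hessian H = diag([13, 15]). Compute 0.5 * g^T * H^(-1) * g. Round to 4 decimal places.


Step 1: H is diagonal, so H^(-1) * g = [-0.2499, -0.497].
Step 2: g^T H^(-1) g = sum_i g_i^2 / H_ii
  = (-3.2492)^2/13 + (-7.4544)^2/15
  = 0.8121 + 3.7045 = 4.5166
Step 3: Objective decrease = 0.5 * g^T H^(-1) g = 2.2583


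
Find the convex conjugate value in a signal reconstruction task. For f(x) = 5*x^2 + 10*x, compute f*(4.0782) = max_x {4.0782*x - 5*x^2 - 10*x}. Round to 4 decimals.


f*(y) = sup_x {y*x - a*x^2 - b*x} = sup_x {(y-b)*x - a*x^2}
FOC: (y - b) - 2a*x = 0 => x* = (y - b)/(2a)
x* = (4.0782 - 10)/(2*5) = -0.5922
f*(4.0782) = (y-b)^2/(4a) = (4.0782 - 10)^2/(4*5)
= 35.0677/20 = 1.7534


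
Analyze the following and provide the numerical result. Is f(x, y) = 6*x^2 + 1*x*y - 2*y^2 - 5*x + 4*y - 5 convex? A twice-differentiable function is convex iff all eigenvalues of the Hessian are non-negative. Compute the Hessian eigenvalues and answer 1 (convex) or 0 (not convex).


The Hessian of f(x,y) = 6*x^2 + 1*x*y - 2*y^2 - 5*x + 4*y - 5 is:
H = [[12, 1], [1, -4]]
Trace = 12 - 4 = 8
Determinant = 12*-4 - (1)^2 = -49
Discriminant = (8)^2 - 4*-49 = 260.0
Eigenvalues: lambda_1 = -4.0623, lambda_2 = 12.0623
The function is not convex.

0


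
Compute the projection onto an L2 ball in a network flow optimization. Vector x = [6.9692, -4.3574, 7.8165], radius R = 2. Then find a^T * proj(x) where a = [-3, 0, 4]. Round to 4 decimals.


Step 1: Compute ||x|| (intermediates to 6 decimals).
||x|| = sqrt(6.9692^2 + (-4.3574)^2 + 7.8165^2) = 11.34259
Step 2: Project.
Since ||x|| > R, scale = R/||x|| = 2/11.34259 = 0.176327, proj(x) = scale * x
proj(x) = [1.228858, -0.768327, 1.37826]
Step 3: Dot product.
a^T * proj(x) = -3*1.228858 + 0*(-0.768327) + 4*1.37826 = 1.8265


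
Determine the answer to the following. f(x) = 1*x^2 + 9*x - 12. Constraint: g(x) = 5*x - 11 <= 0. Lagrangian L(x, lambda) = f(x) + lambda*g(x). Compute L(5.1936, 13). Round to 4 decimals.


Step 1: Evaluate f(x).
f(5.1936) = 1*5.1936^2 + 9*5.1936 - 12 = 61.7159
Step 2: Evaluate g(x).
g(5.1936) = 5*5.1936 - 11 = 14.968
Step 3: Compute Lagrangian.
L = 61.7159 + 13*14.968 = 256.2999


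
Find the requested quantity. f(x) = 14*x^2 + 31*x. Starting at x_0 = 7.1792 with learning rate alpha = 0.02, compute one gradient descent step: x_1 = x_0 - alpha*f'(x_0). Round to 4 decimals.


We compute the gradient at x_0 and apply the update.
f'(x) = 28*x + 31
f'(7.1792) = 28*7.1792 + 31 = 232.0176
x_1 = 7.1792 - 0.02*232.0176 = 2.5388


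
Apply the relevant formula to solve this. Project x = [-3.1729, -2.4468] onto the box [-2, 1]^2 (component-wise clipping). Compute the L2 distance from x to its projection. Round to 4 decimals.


Project each component onto [-2, 1].
clip(-3.1729) = -2.0, clip(-2.4468) = -2.0
Projection = [-2.0, -2.0]
Squared diffs: [1.3757, 0.1996]
Distance = sqrt(1.5753) = 1.2551


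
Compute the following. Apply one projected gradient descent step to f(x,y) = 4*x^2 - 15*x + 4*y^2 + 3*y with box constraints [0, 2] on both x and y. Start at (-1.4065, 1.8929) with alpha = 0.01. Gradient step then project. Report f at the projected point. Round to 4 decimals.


Step 1: Compute gradient at (-1.4065, 1.8929).
grad_x = 2*4*-1.4065 - 15 = -26.252
grad_y = 2*4*1.8929 + 3 = 18.1432
Step 2: Gradient step.
x_raw = -1.4065 - 0.01*-26.252 = -1.144
y_raw = 1.8929 - 0.01*18.1432 = 1.7115
Step 3: Project onto [0, 2].
x_proj = clip(-1.144) = 0.0
y_proj = clip(1.7115) = 1.7115
Step 4: Evaluate f.
f(0.0, 1.7115) = 16.8509


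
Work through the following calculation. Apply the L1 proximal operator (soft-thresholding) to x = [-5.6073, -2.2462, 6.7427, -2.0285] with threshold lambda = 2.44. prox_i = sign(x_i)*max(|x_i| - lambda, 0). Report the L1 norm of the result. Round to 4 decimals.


Soft-thresholding with lambda = 2.44:
prox(-5.6073) = sign(-5.6073)*max(|-5.6073| - 2.44, 0) = -3.1673
prox(-2.2462) = sign(-2.2462)*max(|-2.2462| - 2.44, 0) = 0.0
prox(6.7427) = sign(6.7427)*max(|6.7427| - 2.44, 0) = 4.3027
prox(-2.0285) = sign(-2.0285)*max(|-2.0285| - 2.44, 0) = 0.0
prox(x) = [-3.1673, 0.0, 4.3027, 0.0]
||prox(x)||_1 = 3.1673 + 0.0 + 4.3027 + 0.0 = 7.47


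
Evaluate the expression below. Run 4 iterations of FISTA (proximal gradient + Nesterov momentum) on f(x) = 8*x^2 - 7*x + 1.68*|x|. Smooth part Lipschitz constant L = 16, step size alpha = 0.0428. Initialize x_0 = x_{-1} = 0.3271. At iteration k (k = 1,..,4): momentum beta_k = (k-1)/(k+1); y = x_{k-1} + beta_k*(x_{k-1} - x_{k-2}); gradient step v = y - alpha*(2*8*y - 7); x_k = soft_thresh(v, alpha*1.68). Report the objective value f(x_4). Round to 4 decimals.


FISTA on f(x) = 8*x^2 - 7*x + 1.68*|x|
L = 16, alpha = 0.0428
Iteration 1: beta = 0.0, y = 0.3271 + 0.0*(0.3271 - 0.3271) = 0.3271
  grad(y) = -1.7664, v = y - alpha*grad = 0.4027
  prox(v) = soft_thresh(0.4027, 0.0719) = 0.3308
Iteration 2: beta = 0.3333, y = 0.3308 + 0.3333*(0.3308 - 0.3271) = 0.332
  grad(y) = -1.6875, v = y - alpha*grad = 0.4043
  prox(v) = soft_thresh(0.4043, 0.0719) = 0.3324
Iteration 3: beta = 0.5, y = 0.3324 + 0.5*(0.3324 - 0.3308) = 0.3331
  grad(y) = -1.6699, v = y - alpha*grad = 0.4046
  prox(v) = soft_thresh(0.4046, 0.0719) = 0.3327
Iteration 4: beta = 0.6, y = 0.3327 + 0.6*(0.3327 - 0.3324) = 0.3329
  grad(y) = -1.6735, v = y - alpha*grad = 0.4045
  prox(v) = soft_thresh(0.4045, 0.0719) = 0.3326
f(x_4) = 8*0.3326^2 - 7*0.3326 + 1.68*|0.3326| = -0.8844


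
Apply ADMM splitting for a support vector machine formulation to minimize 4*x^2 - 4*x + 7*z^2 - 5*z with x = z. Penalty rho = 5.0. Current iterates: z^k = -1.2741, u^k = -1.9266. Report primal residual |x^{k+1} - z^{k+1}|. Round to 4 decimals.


ADMM iteration with rho = 5.0, z^k = -1.2741, u^k = -1.9266
Step 1: x-update.
Minimize 4*x^2 - 4*x + (5.0/2)*(x + 1.2741 - 1.9266)^2
FOC: (2*4 + 5.0)*x = 4 + 5.0*(-1.2741 + 1.9266)
x^{k+1} = 0.5587
Step 2: z-update.
Minimize 7*z^2 - 5*z + (5.0/2)*(0.5587 - z - 1.9266)^2
FOC: (2*7 + 5.0)*z = 5 + 5.0*(0.5587 - 1.9266)
z^{k+1} = -0.0968
Step 3: u-update.
u^{k+1} = -1.9266 + 0.5587 + 0.0968 = -1.2711
Step 4: Primal residual = |0.5587 + 0.0968| = 0.6555


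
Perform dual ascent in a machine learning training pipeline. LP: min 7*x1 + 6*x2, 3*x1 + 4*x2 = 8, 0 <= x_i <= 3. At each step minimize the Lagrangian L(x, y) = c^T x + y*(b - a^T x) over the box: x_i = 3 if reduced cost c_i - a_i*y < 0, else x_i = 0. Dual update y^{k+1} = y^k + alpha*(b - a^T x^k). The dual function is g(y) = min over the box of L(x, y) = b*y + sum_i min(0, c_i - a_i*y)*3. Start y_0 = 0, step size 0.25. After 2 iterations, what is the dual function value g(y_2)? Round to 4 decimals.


Dual ascent for LP: min 7*x1 + 6*x2, 3*x1 + 4*x2 = 8, 0 <= x_i <= 3
Step 1: y^k = 0.0, reduced costs: (7.0, 6.0)
  x^k = (0.0, 0.0), subgradient = b - a^T x = 8.0
  y^{k+1} = 0.0 + 0.25*8.0 = 2.0
Step 2: y^k = 2.0, reduced costs: (1.0, -2.0)
  x^k = (0.0, 3.0), subgradient = b - a^T x = -4.0
  y^{k+1} = 2.0 + 0.25*-4.0 = 1.0
Dual objective at y_2 = 1.0: reduced costs (4.0, 2.0), box minimizer x = (0.0, 0.0)
g(y_2) = b*y + (c1 - a1*y)*x1 + (c2 - a2*y)*x2 = 8*1.0 + 4.0*0.0 + 2.0*0.0 = 8.0 + 0.0 + 0.0 = 8.0


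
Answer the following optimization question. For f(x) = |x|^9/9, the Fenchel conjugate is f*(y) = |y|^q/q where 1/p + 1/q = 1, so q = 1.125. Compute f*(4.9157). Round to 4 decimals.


The conjugate exponent q satisfies 1/p + 1/q = 1.
p = 9, so q = 9/(9 - 1) = 1.125
|y|^q = 4.9157^1.125 = 5.9984
f*(4.9157) = 5.9984 / 1.125 = 5.3319


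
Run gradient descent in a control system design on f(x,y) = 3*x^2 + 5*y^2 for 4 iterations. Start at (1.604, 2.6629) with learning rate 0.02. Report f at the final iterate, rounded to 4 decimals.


Gradient descent on f(x,y) = 3*x^2 + 5*y^2.
Starting point: (1.604, 2.6629), alpha = 0.02
Step 1: grad_x = 2*3*1.604 = 9.624, grad_y = 2*5*2.6629 = 26.629
  x_1 = 1.604 - 0.02*9.624 = 1.4115
  y_1 = 2.6629 - 0.02*26.629 = 2.1303
Step 2: grad_x = 2*3*1.4115 = 8.4691, grad_y = 2*5*2.1303 = 21.3032
  x_2 = 1.4115 - 0.02*8.4691 = 1.2421
  y_2 = 2.1303 - 0.02*21.3032 = 1.7043
Step 3: grad_x = 2*3*1.2421 = 7.4528, grad_y = 2*5*1.7043 = 17.0426
  x_3 = 1.2421 - 0.02*7.4528 = 1.0931
  y_3 = 1.7043 - 0.02*17.0426 = 1.3634
Step 4: grad_x = 2*3*1.0931 = 6.5585, grad_y = 2*5*1.3634 = 13.634
  x_4 = 1.0931 - 0.02*6.5585 = 0.9619
  y_4 = 1.3634 - 0.02*13.634 = 1.0907
f(0.9619, 1.0907) = 3*0.9619^2 + 5*1.0907^2 = 8.7242


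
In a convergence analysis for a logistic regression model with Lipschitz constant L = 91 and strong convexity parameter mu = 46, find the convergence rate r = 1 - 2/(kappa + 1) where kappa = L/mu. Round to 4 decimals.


Step 1: Compute the condition number.
kappa = L/mu = 91/46 = 1.9783
Step 2: Compute the convergence rate.
r = 1 - 2/(kappa + 1) = 1 - 2*mu/(L + mu) = (L - mu)/(L + mu) = 45/137 = 0.3285


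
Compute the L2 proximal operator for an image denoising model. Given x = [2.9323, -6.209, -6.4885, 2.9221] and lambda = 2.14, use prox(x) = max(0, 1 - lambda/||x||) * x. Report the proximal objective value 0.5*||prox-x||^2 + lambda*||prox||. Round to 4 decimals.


Step 1: Compute ||x||.
||x|| = 9.8889
Step 2: Compute scaling factor.
scale = max(0, 1 - 2.14/9.8889) = 0.7836
Step 3: prox(x) = [2.2977, -4.8653, -5.0844, 2.2897]
||prox(x)|| = 7.7489
Step 4: Proximal objective.
0.5*||prox-x||^2 = 2.2898
lambda*||prox|| = 16.5826
Total = 18.8723


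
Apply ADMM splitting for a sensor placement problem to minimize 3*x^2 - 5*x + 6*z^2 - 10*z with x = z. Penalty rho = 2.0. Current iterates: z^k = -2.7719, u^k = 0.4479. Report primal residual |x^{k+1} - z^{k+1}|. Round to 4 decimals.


ADMM iteration with rho = 2.0, z^k = -2.7719, u^k = 0.4479
Step 1: x-update.
Minimize 3*x^2 - 5*x + (2.0/2)*(x + 2.7719 + 0.4479)^2
FOC: (2*3 + 2.0)*x = 5 + 2.0*(-2.7719 - 0.4479)
x^{k+1} = -0.18
Step 2: z-update.
Minimize 6*z^2 - 10*z + (2.0/2)*(-0.18 - z + 0.4479)^2
FOC: (2*6 + 2.0)*z = 10 + 2.0*(-0.18 + 0.4479)
z^{k+1} = 0.7526
Step 3: u-update.
u^{k+1} = 0.4479 - 0.18 - 0.7526 = -0.4846
Step 4: Primal residual = |-0.18 - 0.7526| = 0.9325


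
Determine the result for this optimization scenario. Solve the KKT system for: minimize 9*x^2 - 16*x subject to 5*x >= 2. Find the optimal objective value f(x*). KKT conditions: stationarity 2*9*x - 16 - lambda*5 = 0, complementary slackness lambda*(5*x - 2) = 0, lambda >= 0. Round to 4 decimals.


Step 1: Try lambda = 0 (constraint inactive).
Stationarity: 2*9*x - 16 = 0
x* = 16/(2*9) = 8/9 = 0.8889 (rounded; the exact value 8/9 is used below)
Check constraint: 5*0.8889 = 4.4445 >= 2 -- satisfied.
Step 2: Compute optimal value.
f(x*) = 9*(8/9)^2 - 16*(8/9) = -7.1111


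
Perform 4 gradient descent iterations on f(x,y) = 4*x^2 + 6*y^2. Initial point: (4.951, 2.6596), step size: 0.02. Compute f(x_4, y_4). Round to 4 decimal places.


Gradient descent on f(x,y) = 4*x^2 + 6*y^2.
Starting point: (4.951, 2.6596), alpha = 0.02
Step 1: grad_x = 2*4*4.951 = 39.608, grad_y = 2*6*2.6596 = 31.9152
  x_1 = 4.951 - 0.02*39.608 = 4.1588
  y_1 = 2.6596 - 0.02*31.9152 = 2.0213
Step 2: grad_x = 2*4*4.1588 = 33.2707, grad_y = 2*6*2.0213 = 24.2556
  x_2 = 4.1588 - 0.02*33.2707 = 3.4934
  y_2 = 2.0213 - 0.02*24.2556 = 1.5362
Step 3: grad_x = 2*4*3.4934 = 27.9474, grad_y = 2*6*1.5362 = 18.4342
  x_3 = 3.4934 - 0.02*27.9474 = 2.9345
  y_3 = 1.5362 - 0.02*18.4342 = 1.1675
Step 4: grad_x = 2*4*2.9345 = 23.4758, grad_y = 2*6*1.1675 = 14.01
  x_4 = 2.9345 - 0.02*23.4758 = 2.465
  y_4 = 1.1675 - 0.02*14.01 = 0.8873
f(2.465, 0.8873) = 4*2.465^2 + 6*0.8873^2 = 29.0279


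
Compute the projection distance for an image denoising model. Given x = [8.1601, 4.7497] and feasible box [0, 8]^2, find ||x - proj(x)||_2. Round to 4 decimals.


Project each component onto [0, 8].
clip(8.1601) = 8.0, clip(4.7497) = 4.7497
Projection = [8.0, 4.7497]
Squared diffs: [0.0256, 0.0]
Distance = sqrt(0.0256) = 0.1601


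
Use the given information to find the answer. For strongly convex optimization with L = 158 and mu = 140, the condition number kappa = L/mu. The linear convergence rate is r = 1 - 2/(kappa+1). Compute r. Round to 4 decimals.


Step 1: Compute the condition number.
kappa = L/mu = 158/140 = 1.1286
Step 2: Compute the convergence rate.
r = 1 - 2/(kappa + 1) = 1 - 2*mu/(L + mu) = (L - mu)/(L + mu) = 18/298 = 0.0604


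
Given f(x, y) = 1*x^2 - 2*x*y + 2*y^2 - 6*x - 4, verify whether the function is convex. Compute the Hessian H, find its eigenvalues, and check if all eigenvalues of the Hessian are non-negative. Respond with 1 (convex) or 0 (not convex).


The Hessian of f(x,y) = 1*x^2 - 2*x*y + 2*y^2 - 6*x - 4 is:
H = [[2, -2], [-2, 4]]
Trace = 2 + 4 = 6
Determinant = 2*4 - (-2)^2 = 4
Discriminant = (6)^2 - 4*4 = 20.0
Eigenvalues: lambda_1 = 0.7639, lambda_2 = 5.2361
The function is convex.

1


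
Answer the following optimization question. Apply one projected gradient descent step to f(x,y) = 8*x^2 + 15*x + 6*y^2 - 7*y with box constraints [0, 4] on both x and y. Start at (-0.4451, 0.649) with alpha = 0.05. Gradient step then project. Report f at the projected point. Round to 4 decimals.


Step 1: Compute gradient at (-0.4451, 0.649).
grad_x = 2*8*-0.4451 + 15 = 7.8784
grad_y = 2*6*0.649 - 7 = 0.788
Step 2: Gradient step.
x_raw = -0.4451 - 0.05*7.8784 = -0.839
y_raw = 0.649 - 0.05*0.788 = 0.6096
Step 3: Project onto [0, 4].
x_proj = clip(-0.839) = 0.0
y_proj = clip(0.6096) = 0.6096
Step 4: Evaluate f.
f(0.0, 0.6096) = -2.0375


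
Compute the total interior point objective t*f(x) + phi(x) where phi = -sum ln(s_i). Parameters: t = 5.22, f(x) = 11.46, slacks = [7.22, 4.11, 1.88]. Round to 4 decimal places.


Step 1: Compute log-barrier.
ln values: [1.9769, 1.4134, 0.6313]
phi = -(1.9769 + 1.4134 + 0.6313) = -4.0215
Step 2: Compute augmented objective.
t*f(x) = 5.22*11.46 = 59.8212
Total = 59.8212 - 4.0215 = 55.7997


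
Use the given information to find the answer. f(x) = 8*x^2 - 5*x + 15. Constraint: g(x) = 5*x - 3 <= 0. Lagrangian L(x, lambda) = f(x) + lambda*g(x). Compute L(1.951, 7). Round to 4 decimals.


Step 1: Evaluate f(x).
f(1.951) = 8*1.951^2 - 5*1.951 + 15 = 35.6962
Step 2: Evaluate g(x).
g(1.951) = 5*1.951 - 3 = 6.755
Step 3: Compute Lagrangian.
L = 35.6962 + 7*6.755 = 82.9812


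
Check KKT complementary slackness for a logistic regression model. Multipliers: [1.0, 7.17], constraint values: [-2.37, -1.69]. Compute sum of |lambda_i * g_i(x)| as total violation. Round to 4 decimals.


KKT complementary slackness check:
lambda_1 * g_1 = 1.0 * -2.37 = -2.37
lambda_2 * g_2 = 7.17 * -1.69 = -12.1173
Total violation = 2.37 + 12.1173 = 14.4873


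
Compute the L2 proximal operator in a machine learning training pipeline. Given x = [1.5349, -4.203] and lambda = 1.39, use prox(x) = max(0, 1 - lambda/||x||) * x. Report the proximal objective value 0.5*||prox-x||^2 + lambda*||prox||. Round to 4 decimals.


Step 1: Compute ||x||.
||x|| = 4.4745
Step 2: Compute scaling factor.
scale = max(0, 1 - 1.39/4.4745) = 0.6894
Step 3: prox(x) = [1.0581, -2.8973]
||prox(x)|| = 3.0845
Step 4: Proximal objective.
0.5*||prox-x||^2 = 0.9661
lambda*||prox|| = 4.2875
Total = 5.2535


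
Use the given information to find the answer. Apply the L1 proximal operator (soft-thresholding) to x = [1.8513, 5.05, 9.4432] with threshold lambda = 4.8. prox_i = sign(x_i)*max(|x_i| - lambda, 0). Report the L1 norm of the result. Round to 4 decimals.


Soft-thresholding with lambda = 4.8:
prox(1.8513) = sign(1.8513)*max(|1.8513| - 4.8, 0) = 0.0
prox(5.05) = sign(5.05)*max(|5.05| - 4.8, 0) = 0.25
prox(9.4432) = sign(9.4432)*max(|9.4432| - 4.8, 0) = 4.6432
prox(x) = [0.0, 0.25, 4.6432]
||prox(x)||_1 = 0.0 + 0.25 + 4.6432 = 4.8932


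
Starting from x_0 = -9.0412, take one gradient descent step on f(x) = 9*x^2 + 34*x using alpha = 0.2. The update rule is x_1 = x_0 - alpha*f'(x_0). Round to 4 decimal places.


We compute the gradient at x_0 and apply the update.
f'(x) = 18*x + 34
f'(-9.0412) = 18*-9.0412 + 34 = -128.7416
x_1 = -9.0412 - 0.2*-128.7416 = 16.7071


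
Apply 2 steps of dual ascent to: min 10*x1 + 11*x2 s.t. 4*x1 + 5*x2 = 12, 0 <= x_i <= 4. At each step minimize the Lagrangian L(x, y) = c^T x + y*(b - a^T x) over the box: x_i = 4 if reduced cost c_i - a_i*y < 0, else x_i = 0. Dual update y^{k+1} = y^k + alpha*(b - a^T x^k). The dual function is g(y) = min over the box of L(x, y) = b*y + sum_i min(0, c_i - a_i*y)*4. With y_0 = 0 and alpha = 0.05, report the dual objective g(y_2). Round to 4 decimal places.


Dual ascent for LP: min 10*x1 + 11*x2, 4*x1 + 5*x2 = 12, 0 <= x_i <= 4
Step 1: y^k = 0.0, reduced costs: (10.0, 11.0)
  x^k = (0.0, 0.0), subgradient = b - a^T x = 12.0
  y^{k+1} = 0.0 + 0.05*12.0 = 0.6
Step 2: y^k = 0.6, reduced costs: (7.6, 8.0)
  x^k = (0.0, 0.0), subgradient = b - a^T x = 12.0
  y^{k+1} = 0.6 + 0.05*12.0 = 1.2
Dual objective at y_2 = 1.2: reduced costs (5.2, 5.0), box minimizer x = (0.0, 0.0)
g(y_2) = b*y + (c1 - a1*y)*x1 + (c2 - a2*y)*x2 = 12*1.2 + 5.2*0.0 + 5.0*0.0 = 14.4 + 0.0 + 0.0 = 14.4


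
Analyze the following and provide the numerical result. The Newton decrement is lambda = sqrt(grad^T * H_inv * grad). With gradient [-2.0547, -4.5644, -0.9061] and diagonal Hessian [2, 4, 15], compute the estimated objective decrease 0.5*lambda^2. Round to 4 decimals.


Step 1: H is diagonal, so H^(-1) * g = [-1.0274, -1.1411, -0.0604].
Step 2: g^T H^(-1) g = sum_i g_i^2 / H_ii
  = (-2.0547)^2/2 + (-4.5644)^2/4 + (-0.9061)^2/15
  = 2.1109 + 5.2084 + 0.0547 = 7.3741
Step 3: Objective decrease = 0.5 * g^T H^(-1) g = 3.687


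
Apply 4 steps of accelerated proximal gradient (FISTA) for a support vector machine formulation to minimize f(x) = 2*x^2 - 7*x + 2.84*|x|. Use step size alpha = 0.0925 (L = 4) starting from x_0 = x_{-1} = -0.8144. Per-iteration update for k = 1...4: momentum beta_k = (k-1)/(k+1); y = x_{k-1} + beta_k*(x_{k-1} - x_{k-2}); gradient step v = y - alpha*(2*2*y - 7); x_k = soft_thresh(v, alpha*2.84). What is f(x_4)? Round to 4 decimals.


FISTA on f(x) = 2*x^2 - 7*x + 2.84*|x|
L = 4, alpha = 0.0925
Iteration 1: beta = 0.0, y = -0.8144 + 0.0*(-0.8144 + 0.8144) = -0.8144
  grad(y) = -10.2576, v = y - alpha*grad = 0.1344
  prox(v) = soft_thresh(0.1344, 0.2627) = 0.0
Iteration 2: beta = 0.3333, y = 0.0 + 0.3333*(0.0 + 0.8144) = 0.2715
  grad(y) = -5.9141, v = y - alpha*grad = 0.8185
  prox(v) = soft_thresh(0.8185, 0.2627) = 0.5558
Iteration 3: beta = 0.5, y = 0.5558 + 0.5*(0.5558 - 0.0) = 0.8337
  grad(y) = -3.6651, v = y - alpha*grad = 1.1728
  prox(v) = soft_thresh(1.1728, 0.2627) = 0.9101
Iteration 4: beta = 0.6, y = 0.9101 + 0.6*(0.9101 - 0.5558) = 1.1226
  grad(y) = -2.5096, v = y - alpha*grad = 1.3547
  prox(v) = soft_thresh(1.3547, 0.2627) = 1.092
f(x_4) = 2*1.092^2 - 7*1.092 + 2.84*|1.092| = -2.1578


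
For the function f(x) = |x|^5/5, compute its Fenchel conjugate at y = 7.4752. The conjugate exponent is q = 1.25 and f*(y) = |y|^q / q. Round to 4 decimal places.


The conjugate exponent q satisfies 1/p + 1/q = 1.
p = 5, so q = 5/(5 - 1) = 1.25
|y|^q = 7.4752^1.25 = 12.3603
f*(7.4752) = 12.3603 / 1.25 = 9.8882


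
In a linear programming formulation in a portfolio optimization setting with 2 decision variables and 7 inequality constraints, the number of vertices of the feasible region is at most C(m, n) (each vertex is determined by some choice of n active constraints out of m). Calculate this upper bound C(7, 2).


Each vertex corresponds to some choice of n active constraints out of m, so the number of vertices is at most C(m, n) = m! / (n!(m-n)!).
m = 7, n = 2
Numerator: 7 * 6
Denominator: 2! = 2
C(7, 2) = 21


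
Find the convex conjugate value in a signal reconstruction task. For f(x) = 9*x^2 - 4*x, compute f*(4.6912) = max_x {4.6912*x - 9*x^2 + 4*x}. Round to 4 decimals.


f*(y) = sup_x {y*x - a*x^2 - b*x} = sup_x {(y-b)*x - a*x^2}
FOC: (y - b) - 2a*x = 0 => x* = (y - b)/(2a)
x* = (4.6912 + 4)/(2*9) = 0.4828
f*(4.6912) = (y-b)^2/(4a) = (4.6912 + 4)^2/(4*9)
= 75.537/36 = 2.0982


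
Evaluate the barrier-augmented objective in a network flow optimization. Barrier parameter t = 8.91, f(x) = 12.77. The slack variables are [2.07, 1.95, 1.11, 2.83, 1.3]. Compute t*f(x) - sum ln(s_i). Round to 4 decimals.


Step 1: Compute log-barrier.
ln values: [0.7275, 0.6678, 0.1044, 1.0403, 0.2624]
phi = -(0.7275 + 0.6678 + 0.1044 + 1.0403 + 0.2624) = -2.8024
Step 2: Compute augmented objective.
t*f(x) = 8.91*12.77 = 113.7807
Total = 113.7807 - 2.8024 = 110.9783


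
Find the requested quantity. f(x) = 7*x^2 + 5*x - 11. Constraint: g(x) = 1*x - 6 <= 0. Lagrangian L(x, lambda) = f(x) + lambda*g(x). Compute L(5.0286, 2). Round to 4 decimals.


Step 1: Evaluate f(x).
f(5.0286) = 7*5.0286^2 + 5*5.0286 - 11 = 191.1507
Step 2: Evaluate g(x).
g(5.0286) = 1*5.0286 - 6 = -0.9714
Step 3: Compute Lagrangian.
L = 191.1507 + 2*-0.9714 = 189.2079


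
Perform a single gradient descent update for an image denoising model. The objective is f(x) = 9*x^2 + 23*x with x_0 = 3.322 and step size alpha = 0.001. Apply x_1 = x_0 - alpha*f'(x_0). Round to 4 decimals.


We compute the gradient at x_0 and apply the update.
f'(x) = 18*x + 23
f'(3.322) = 18*3.322 + 23 = 82.796
x_1 = 3.322 - 0.001*82.796 = 3.2392


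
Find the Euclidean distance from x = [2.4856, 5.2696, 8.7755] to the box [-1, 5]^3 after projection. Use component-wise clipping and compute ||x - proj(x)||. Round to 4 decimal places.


Project each component onto [-1, 5].
clip(2.4856) = 2.4856, clip(5.2696) = 5.0, clip(8.7755) = 5.0
Projection = [2.4856, 5.0, 5.0]
Squared diffs: [0.0, 0.0727, 14.2544]
Distance = sqrt(14.3271) = 3.7851


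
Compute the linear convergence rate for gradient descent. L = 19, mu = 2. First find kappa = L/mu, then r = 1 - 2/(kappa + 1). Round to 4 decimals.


Step 1: Compute the condition number.
kappa = L/mu = 19/2 = 9.5
Step 2: Compute the convergence rate.
r = 1 - 2/(kappa + 1) = 1 - 2*mu/(L + mu) = (L - mu)/(L + mu) = 17/21 = 0.8095


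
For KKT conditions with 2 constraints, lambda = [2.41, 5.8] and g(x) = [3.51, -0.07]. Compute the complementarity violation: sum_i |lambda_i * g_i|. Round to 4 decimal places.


KKT complementary slackness check:
lambda_1 * g_1 = 2.41 * 3.51 = 8.4591
lambda_2 * g_2 = 5.8 * -0.07 = -0.406
Total violation = 8.4591 + 0.406 = 8.8651


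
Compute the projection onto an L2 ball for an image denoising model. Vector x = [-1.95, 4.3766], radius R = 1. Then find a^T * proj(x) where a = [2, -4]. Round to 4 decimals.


Step 1: Compute ||x|| (intermediates to 6 decimals).
||x|| = sqrt((-1.95)^2 + 4.3766^2) = 4.79136
Step 2: Project.
Since ||x|| > R, scale = R/||x|| = 1/4.79136 = 0.208709, proj(x) = scale * x
proj(x) = [-0.406983, 0.913436]
Step 3: Dot product.
a^T * proj(x) = 2*(-0.406983) - 4*0.913436 = -4.4677


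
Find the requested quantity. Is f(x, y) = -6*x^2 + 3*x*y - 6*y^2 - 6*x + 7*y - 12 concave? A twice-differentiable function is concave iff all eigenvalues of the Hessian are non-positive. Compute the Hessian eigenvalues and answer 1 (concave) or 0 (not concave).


The Hessian of f(x,y) = -6*x^2 + 3*x*y - 6*y^2 - 6*x + 7*y - 12 is:
H = [[-12, 3], [3, -12]]
Trace = -12 - 12 = -24
Determinant = -12*-12 - (3)^2 = 135
Discriminant = (-24)^2 - 4*135 = 36.0
Eigenvalues: lambda_1 = -15.0, lambda_2 = -9.0
The function is concave.

1


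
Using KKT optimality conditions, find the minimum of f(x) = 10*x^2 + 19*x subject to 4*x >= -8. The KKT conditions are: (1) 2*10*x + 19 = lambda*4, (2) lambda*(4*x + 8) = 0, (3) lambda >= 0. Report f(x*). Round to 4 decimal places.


Step 1: Try lambda = 0 (constraint inactive).
Stationarity: 2*10*x + 19 = 0
x* = -19/(2*10) = -0.95
Check constraint: 4*-0.95 = -3.8 >= -8 -- satisfied.
Step 2: Compute optimal value.
f(x*) = 10*(-0.95)^2 + 19*(-0.95) = -9.025


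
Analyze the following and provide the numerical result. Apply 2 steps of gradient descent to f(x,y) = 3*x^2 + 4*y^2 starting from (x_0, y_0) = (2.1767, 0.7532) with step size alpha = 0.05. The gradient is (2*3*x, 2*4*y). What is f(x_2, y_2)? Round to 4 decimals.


Gradient descent on f(x,y) = 3*x^2 + 4*y^2.
Starting point: (2.1767, 0.7532), alpha = 0.05
Step 1: grad_x = 2*3*2.1767 = 13.0602, grad_y = 2*4*0.7532 = 6.0256
  x_1 = 2.1767 - 0.05*13.0602 = 1.5237
  y_1 = 0.7532 - 0.05*6.0256 = 0.4519
Step 2: grad_x = 2*3*1.5237 = 9.1421, grad_y = 2*4*0.4519 = 3.6154
  x_2 = 1.5237 - 0.05*9.1421 = 1.0666
  y_2 = 0.4519 - 0.05*3.6154 = 0.2712
f(1.0666, 0.2712) = 3*1.0666^2 + 4*0.2712^2 = 3.7069


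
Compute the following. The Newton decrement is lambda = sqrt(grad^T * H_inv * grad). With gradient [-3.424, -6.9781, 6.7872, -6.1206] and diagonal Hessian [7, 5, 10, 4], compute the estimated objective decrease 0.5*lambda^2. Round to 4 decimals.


Step 1: H is diagonal, so H^(-1) * g = [-0.4891, -1.3956, 0.6787, -1.5302].
Step 2: g^T H^(-1) g = sum_i g_i^2 / H_ii
  = (-3.424)^2/7 + (-6.9781)^2/5 + (6.7872)^2/10 + (-6.1206)^2/4
  = 1.6748 + 9.7388 + 4.6066 + 9.3654 = 25.3856
Step 3: Objective decrease = 0.5 * g^T H^(-1) g = 12.6928


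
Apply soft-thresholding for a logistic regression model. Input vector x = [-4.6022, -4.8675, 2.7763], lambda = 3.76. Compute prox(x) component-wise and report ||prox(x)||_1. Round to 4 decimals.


Soft-thresholding with lambda = 3.76:
prox(-4.6022) = sign(-4.6022)*max(|-4.6022| - 3.76, 0) = -0.8422
prox(-4.8675) = sign(-4.8675)*max(|-4.8675| - 3.76, 0) = -1.1075
prox(2.7763) = sign(2.7763)*max(|2.7763| - 3.76, 0) = 0.0
prox(x) = [-0.8422, -1.1075, 0.0]
||prox(x)||_1 = 0.8422 + 1.1075 + 0.0 = 1.9497


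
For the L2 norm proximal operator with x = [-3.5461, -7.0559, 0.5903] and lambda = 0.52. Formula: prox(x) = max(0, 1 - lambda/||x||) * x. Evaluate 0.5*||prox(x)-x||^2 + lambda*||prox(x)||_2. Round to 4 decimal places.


Step 1: Compute ||x||.
||x|| = 7.9189
Step 2: Compute scaling factor.
scale = max(0, 1 - 0.52/7.9189) = 0.9343
Step 3: prox(x) = [-3.3132, -6.5926, 0.5515]
||prox(x)|| = 7.3989
Step 4: Proximal objective.
0.5*||prox-x||^2 = 0.1352
lambda*||prox|| = 3.8474
Total = 3.9826


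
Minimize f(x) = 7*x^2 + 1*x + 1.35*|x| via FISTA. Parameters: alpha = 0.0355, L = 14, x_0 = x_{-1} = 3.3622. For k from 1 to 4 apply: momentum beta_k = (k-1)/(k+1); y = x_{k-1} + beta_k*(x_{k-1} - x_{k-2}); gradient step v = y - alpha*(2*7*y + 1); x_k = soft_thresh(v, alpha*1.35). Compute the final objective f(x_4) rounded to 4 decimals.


FISTA on f(x) = 7*x^2 + 1*x + 1.35*|x|
L = 14, alpha = 0.0355
Iteration 1: beta = 0.0, y = 3.3622 + 0.0*(3.3622 - 3.3622) = 3.3622
  grad(y) = 48.0708, v = y - alpha*grad = 1.6557
  prox(v) = soft_thresh(1.6557, 0.0479) = 1.6078
Iteration 2: beta = 0.3333, y = 1.6078 + 0.3333*(1.6078 - 3.3622) = 1.0229
  grad(y) = 15.3213, v = y - alpha*grad = 0.479
  prox(v) = soft_thresh(0.479, 0.0479) = 0.4311
Iteration 3: beta = 0.5, y = 0.4311 + 0.5*(0.4311 - 1.6078) = -0.1572
  grad(y) = -1.2008, v = y - alpha*grad = -0.1146
  prox(v) = soft_thresh(-0.1146, 0.0479) = -0.0666
Iteration 4: beta = 0.6, y = -0.0666 + 0.6*(-0.0666 - 0.4311) = -0.3653
  grad(y) = -4.1143, v = y - alpha*grad = -0.2193
  prox(v) = soft_thresh(-0.2193, 0.0479) = -0.1713
f(x_4) = 7*(-0.1713)^2 + 1*(-0.1713) + 1.35*|-0.1713| = 0.2654


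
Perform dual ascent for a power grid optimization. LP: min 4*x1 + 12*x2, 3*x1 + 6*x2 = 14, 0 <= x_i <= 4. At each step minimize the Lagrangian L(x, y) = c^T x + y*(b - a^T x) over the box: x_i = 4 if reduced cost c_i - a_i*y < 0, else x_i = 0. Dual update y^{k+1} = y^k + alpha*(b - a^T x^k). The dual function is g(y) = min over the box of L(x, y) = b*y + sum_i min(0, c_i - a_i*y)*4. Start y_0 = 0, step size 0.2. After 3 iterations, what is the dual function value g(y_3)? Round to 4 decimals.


Dual ascent for LP: min 4*x1 + 12*x2, 3*x1 + 6*x2 = 14, 0 <= x_i <= 4
Step 1: y^k = 0.0, reduced costs: (4.0, 12.0)
  x^k = (0.0, 0.0), subgradient = b - a^T x = 14.0
  y^{k+1} = 0.0 + 0.2*14.0 = 2.8
Step 2: y^k = 2.8, reduced costs: (-4.4, -4.8)
  x^k = (4.0, 4.0), subgradient = b - a^T x = -22.0
  y^{k+1} = 2.8 + 0.2*-22.0 = -1.6
Step 3: y^k = -1.6, reduced costs: (8.8, 21.6)
  x^k = (0.0, 0.0), subgradient = b - a^T x = 14.0
  y^{k+1} = -1.6 + 0.2*14.0 = 1.2
Dual objective at y_3 = 1.2: reduced costs (0.4, 4.8), box minimizer x = (0.0, 0.0)
g(y_3) = b*y + (c1 - a1*y)*x1 + (c2 - a2*y)*x2 = 14*1.2 + 0.4*0.0 + 4.8*0.0 = 16.8 + 0.0 + 0.0 = 16.8


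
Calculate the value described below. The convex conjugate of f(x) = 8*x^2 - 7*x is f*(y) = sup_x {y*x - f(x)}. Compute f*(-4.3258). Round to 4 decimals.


f*(y) = sup_x {y*x - a*x^2 - b*x} = sup_x {(y-b)*x - a*x^2}
FOC: (y - b) - 2a*x = 0 => x* = (y - b)/(2a)
x* = (-4.3258 + 7)/(2*8) = 0.1671
f*(-4.3258) = (y-b)^2/(4a) = (-4.3258 + 7)^2/(4*8)
= 7.1513/32 = 0.2235


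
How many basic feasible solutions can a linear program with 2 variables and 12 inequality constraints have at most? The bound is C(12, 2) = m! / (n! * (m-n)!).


Each vertex corresponds to some choice of n active constraints out of m, so the number of vertices is at most C(m, n) = m! / (n!(m-n)!).
m = 12, n = 2
Numerator: 12 * 11
Denominator: 2! = 2
C(12, 2) = 66


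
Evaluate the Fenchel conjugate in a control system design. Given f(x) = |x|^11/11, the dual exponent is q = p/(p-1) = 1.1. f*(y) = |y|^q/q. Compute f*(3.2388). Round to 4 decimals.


The conjugate exponent q satisfies 1/p + 1/q = 1.
p = 11, so q = 11/(11 - 1) = 1.1
|y|^q = 3.2388^1.1 = 3.6427
f*(3.2388) = 3.6427 / 1.1 = 3.3115
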